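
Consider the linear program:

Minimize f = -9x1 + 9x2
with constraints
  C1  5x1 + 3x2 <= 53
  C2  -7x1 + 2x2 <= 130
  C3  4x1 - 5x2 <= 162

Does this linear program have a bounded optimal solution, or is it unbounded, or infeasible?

Corner points and f = -9x1 + 9x2:
  (-284/31, 1021/31) → f = 11745/31
  (751/37, -598/37) → f = -12141/37
  (-974/27, -1654/27) → f = -680/3
The feasible region has finitely many vertices and no improving ray; the minimum is -12141/37 at (751/37, -598/37).

bounded optimum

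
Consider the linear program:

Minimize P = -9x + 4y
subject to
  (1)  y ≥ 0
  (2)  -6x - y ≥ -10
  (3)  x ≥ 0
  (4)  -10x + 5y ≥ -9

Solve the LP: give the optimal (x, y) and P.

x = 59/40, y = 23/20, minimum P = -347/40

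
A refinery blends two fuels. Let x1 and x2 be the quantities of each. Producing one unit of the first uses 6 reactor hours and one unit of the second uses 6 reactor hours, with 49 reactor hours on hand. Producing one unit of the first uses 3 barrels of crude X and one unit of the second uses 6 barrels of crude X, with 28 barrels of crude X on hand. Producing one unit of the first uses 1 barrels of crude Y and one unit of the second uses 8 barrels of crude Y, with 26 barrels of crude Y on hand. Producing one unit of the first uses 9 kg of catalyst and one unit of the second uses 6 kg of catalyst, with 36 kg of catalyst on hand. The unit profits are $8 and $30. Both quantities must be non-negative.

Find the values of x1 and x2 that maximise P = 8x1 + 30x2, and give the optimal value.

x1 = 2, x2 = 3, maximum P = 106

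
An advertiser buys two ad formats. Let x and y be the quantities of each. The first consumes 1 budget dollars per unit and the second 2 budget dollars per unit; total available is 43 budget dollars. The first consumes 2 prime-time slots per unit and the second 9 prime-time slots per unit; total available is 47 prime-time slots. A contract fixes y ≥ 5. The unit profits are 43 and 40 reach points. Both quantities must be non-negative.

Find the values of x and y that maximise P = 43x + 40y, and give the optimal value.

Feasible corners and P = 43x + 40y:
  (0, 47/9) → P = 1880/9
  (0, 5) → P = 200
  (1, 5) → P = 243

The optimum lies where 2x + 9y = 47 and y = 5.
Solving simultaneously gives x = 1, y = 5.

x = 1, y = 5, maximum P = 243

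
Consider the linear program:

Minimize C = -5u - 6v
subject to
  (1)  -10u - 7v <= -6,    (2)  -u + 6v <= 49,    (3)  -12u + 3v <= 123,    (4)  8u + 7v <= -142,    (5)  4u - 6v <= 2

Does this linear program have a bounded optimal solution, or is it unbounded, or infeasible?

The boundaries -10u - 7v = -6 and -u + 6v = 49 meet at (-307/67, 496/67), but that point violates 8u + 7v ≤ -142. Every candidate vertex is excluded by some other constraint, so the feasible region is empty.

infeasible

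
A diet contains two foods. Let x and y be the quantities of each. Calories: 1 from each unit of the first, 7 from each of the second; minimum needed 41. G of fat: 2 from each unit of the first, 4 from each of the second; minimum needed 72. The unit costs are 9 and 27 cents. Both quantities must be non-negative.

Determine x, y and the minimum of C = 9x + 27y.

Corner points and C = 9x + 27y:
  (0, 18) → C = 486
  (41, 0) → C = 369
  (34, 1) → C = 333
The feasible region is unbounded (it extends along (0, 1), (1, 0)), but C strictly increases along every unbounded feasible direction, so there is no improving ray and the minimum is attained at a vertex.

At the optimal vertex, x + 7y = 41 and 2x + 4y = 72.
Solving simultaneously gives x = 34, y = 1.

x = 34, y = 1, minimum C = 333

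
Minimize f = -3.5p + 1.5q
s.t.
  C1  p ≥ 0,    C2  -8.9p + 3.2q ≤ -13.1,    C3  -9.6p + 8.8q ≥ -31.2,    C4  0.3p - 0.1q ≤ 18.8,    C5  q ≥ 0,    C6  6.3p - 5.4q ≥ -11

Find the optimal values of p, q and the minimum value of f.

Corner points and f = -3.5p + 1.5q:
  (131/89, 0) → f = -917/178
  (5297/1395, 18043/2790) → f = -20029/5580
  (2029/21, 713/7) → f = -3893/21
  (13/4, 0) → f = -91/8
  (10262/99, 4058/33) → f = -17656/99

p = 2029/21, q = 713/7, minimum f = -3893/21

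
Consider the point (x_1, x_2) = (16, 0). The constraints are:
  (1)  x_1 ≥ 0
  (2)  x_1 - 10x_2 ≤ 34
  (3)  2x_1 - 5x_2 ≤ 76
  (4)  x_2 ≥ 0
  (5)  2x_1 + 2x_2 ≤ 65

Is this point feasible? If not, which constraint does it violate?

feasible

(1): 16 ≥ 0 ✓
(2): 16 ≤ 34 ✓
(3): 32 ≤ 76 ✓
(4): 0 ≥ 0 ✓
(5): 32 ≤ 65 ✓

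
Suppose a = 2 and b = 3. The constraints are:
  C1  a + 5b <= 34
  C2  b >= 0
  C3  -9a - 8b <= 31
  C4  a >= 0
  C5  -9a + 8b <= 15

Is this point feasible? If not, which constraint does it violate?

C1: 17 ≤ 34 ✓
C2: 3 ≥ 0 ✓
C3: -42 ≤ 31 ✓
C4: 2 ≥ 0 ✓
C5: 6 ≤ 15 ✓

feasible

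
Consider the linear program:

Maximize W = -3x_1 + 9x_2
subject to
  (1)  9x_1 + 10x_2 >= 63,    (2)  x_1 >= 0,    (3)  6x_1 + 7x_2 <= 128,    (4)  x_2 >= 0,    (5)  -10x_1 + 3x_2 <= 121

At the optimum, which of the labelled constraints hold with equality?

Extreme points and W = -3x_1 + 9x_2:
  (0, 63/10) → W = 567/10
  (7, 0) → W = -21
  (0, 128/7) → W = 1152/7
  (64/3, 0) → W = -64

The maximum is at (0, 128/7). Substituting into each constraint, equality holds for (2) and (3); the remaining constraints have slack.

(2) and (3)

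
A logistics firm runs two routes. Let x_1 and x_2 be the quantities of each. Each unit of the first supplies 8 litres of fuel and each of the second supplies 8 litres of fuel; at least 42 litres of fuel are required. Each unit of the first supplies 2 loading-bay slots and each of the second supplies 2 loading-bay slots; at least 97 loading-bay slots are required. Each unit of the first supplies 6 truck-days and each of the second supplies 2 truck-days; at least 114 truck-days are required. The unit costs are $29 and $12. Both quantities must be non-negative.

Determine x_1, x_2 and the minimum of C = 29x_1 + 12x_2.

x_1 = 17/4, x_2 = 177/4, minimum C = 2617/4

Corner points and C = 29x_1 + 12x_2:
  (0, 57) → C = 684
  (97/2, 0) → C = 2813/2
  (17/4, 177/4) → C = 2617/4
The feasible region is unbounded (it extends along (0, 1), (1, 0)), but C strictly increases along every unbounded feasible direction, so there is no improving ray and the minimum is attained at a vertex.

At the optimal vertex, 2x_1 + 2x_2 = 97 and 6x_1 + 2x_2 = 114.
Solving simultaneously gives x_1 = 17/4, x_2 = 177/4.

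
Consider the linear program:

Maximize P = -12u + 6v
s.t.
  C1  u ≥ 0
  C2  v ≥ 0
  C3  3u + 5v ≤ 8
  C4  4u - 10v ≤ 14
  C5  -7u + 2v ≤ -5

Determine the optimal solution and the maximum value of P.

At the optimal vertex, 3u + 5v = 8 and -7u + 2v = -5.
Solving simultaneously gives u = 1, v = 1.

u = 1, v = 1, maximum P = -6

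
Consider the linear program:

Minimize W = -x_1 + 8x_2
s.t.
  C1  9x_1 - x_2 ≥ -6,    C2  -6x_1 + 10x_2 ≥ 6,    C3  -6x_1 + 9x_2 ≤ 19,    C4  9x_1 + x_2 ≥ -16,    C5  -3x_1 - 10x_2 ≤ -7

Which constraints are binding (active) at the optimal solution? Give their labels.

Vertices and W = -x_1 + 8x_2:
  (-7/15, 9/5) → W = 223/15
  (-53/93, 27/31) → W = 701/93
  (1/9, 2/3) → W = 47/9
The feasible region is unbounded (it extends along (3, 2), (5, 3)), but W strictly increases along every unbounded feasible direction, so there is no improving ray and the minimum is attained at a vertex.

The minimum is at (1/9, 2/3). Substituting into each constraint, equality holds for C2 and C5; the remaining constraints have slack.

C2 and C5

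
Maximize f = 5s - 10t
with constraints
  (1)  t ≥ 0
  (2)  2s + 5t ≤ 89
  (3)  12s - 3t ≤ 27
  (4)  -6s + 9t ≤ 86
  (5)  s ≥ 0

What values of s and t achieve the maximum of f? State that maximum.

The optimum lies where t = 0 and 12s - 3t = 27.
Solving simultaneously gives s = 9/4, t = 0.

s = 9/4, t = 0, maximum f = 45/4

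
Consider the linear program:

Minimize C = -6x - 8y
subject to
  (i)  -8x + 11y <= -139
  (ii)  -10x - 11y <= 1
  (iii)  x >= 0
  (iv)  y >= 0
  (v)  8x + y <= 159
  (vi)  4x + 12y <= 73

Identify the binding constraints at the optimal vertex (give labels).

Feasible corners and C = -6x - 8y:
  (139/8, 0) → C = -417/4
  (353/20, 1/5) → C = -215/2
  (73/4, 0) → C = -219/2

The minimum is at (73/4, 0). Substituting into each constraint, equality holds for (iv) and (vi); the remaining constraints have slack.

(iv) and (vi)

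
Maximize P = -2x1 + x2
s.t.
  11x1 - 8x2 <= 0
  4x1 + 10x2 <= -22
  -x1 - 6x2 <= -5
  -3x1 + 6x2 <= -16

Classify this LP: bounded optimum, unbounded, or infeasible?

infeasible

The boundaries 11x1 - 8x2 = 0 and -3x1 + 6x2 = -16 meet at (-64/21, -88/21), but that point violates -x1 - 6x2 ≤ -5. Every candidate vertex is excluded by some other constraint, so the feasible region is empty.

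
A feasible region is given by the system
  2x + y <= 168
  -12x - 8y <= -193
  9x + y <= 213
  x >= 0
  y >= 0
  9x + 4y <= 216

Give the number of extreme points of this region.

5

The feasible vertices (each the meet of two boundaries and inside every other half-plane) are:
  (0, 193/8)
  (193/12, 0)
  (71/3, 0)
  (212/9, 1)
  (0, 54)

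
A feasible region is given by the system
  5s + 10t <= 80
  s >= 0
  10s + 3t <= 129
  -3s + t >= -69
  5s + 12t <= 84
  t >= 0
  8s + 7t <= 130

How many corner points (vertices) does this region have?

5

Pairwise boundary intersections that survive every other constraint:
  (210/17, 31/17)
  (12, 2)
  (0, 7)
  (0, 0)
  (129/10, 0)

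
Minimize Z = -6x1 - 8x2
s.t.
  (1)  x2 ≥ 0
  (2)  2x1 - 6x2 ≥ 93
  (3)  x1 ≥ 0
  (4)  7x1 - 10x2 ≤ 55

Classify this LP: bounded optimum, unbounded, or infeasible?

infeasible

The boundaries x2 = 0 and 2x1 - 6x2 = 93 meet at (93/2, 0), but that point violates 7x1 - 10x2 ≤ 55. Every candidate vertex is excluded by some other constraint, so the feasible region is empty.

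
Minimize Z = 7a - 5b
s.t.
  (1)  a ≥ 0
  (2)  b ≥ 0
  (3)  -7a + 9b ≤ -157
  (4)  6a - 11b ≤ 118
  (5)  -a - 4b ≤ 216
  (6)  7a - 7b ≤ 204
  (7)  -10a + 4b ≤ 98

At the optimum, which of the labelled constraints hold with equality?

(3) and (4)

Corner points and Z = 7a - 5b:
  (665/23, 116/23) → Z = 4075/23
  (737/14, 47/2) → Z = 251
  (1418/35, 398/35) → Z = 7936/35

The minimum is at (665/23, 116/23). Substituting into each constraint, equality holds for (3) and (4); the remaining constraints have slack.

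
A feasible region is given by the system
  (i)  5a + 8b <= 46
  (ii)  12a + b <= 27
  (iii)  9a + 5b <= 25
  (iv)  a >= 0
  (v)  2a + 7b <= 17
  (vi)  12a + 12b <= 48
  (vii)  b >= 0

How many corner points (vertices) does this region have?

Pairwise boundary intersections that survive every other constraint:
  (110/51, 19/17)
  (9/4, 0)
  (90/53, 103/53)
  (0, 17/7)
  (0, 0)

5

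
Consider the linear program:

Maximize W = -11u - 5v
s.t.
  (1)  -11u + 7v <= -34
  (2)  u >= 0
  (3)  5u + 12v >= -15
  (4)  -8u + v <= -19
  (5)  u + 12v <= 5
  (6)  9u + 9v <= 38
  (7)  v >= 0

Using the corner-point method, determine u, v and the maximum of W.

u = 34/11, v = 0, maximum W = -34

Corner points and W = -11u - 5v:
  (443/139, 21/139) → W = -4978/139
  (34/11, 0) → W = -34
  (137/33, 7/99) → W = -4556/99
  (38/9, 0) → W = -418/9

The optimum lies where -11u + 7v = -34 and v = 0.
Solving simultaneously gives u = 34/11, v = 0.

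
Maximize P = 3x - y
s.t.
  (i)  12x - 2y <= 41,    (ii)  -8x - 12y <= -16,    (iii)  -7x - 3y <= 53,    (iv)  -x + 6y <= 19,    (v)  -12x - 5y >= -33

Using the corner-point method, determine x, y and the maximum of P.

x = 79/26, y = -9/13, maximum P = 255/26

Extreme points and P = 3x - y:
  (-11/5, 14/5) → P = -47/5
  (79/26, -9/13) → P = 255/26
  (103/77, 261/77) → P = 48/77

At the optimal vertex, -8x - 12y = -16 and -12x - 5y = -33.
Solving simultaneously gives x = 79/26, y = -9/13.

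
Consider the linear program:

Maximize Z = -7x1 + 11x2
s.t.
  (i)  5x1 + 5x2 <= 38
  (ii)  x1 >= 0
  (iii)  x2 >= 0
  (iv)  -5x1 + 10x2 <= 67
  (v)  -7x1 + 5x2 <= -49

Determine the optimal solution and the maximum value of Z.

The optimum lies where 5x1 + 5x2 = 38 and -7x1 + 5x2 = -49.
Solving simultaneously gives x1 = 29/4, x2 = 7/20.

x1 = 29/4, x2 = 7/20, maximum Z = -469/10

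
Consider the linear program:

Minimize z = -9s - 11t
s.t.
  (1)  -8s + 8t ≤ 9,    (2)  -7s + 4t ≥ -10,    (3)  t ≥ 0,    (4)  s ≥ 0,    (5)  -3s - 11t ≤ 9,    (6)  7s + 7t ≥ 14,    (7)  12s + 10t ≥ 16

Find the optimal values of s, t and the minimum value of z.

s = 29/6, t = 143/24, minimum z = -2617/24

Vertices and z = -9s - 11t:
  (29/6, 143/24) → z = -2617/24
  (7/16, 25/16) → z = -169/8
  (18/11, 4/11) → z = -206/11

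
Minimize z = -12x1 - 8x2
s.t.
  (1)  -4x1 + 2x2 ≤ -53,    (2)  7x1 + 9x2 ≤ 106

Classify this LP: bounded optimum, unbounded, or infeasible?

From the feasible point (689/50, 53/50), moving in the direction (9, -7) keeps every constraint satisfied while z decreases without bound.

unbounded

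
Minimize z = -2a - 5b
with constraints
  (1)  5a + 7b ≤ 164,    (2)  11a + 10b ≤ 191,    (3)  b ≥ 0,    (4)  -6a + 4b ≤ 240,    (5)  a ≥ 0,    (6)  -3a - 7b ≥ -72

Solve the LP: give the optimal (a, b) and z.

a = 0, b = 72/7, minimum z = -360/7

Feasible corners and z = -2a - 5b:
  (191/11, 0) → z = -382/11
  (617/47, 219/47) → z = -2329/47
  (0, 0) → z = 0
  (0, 72/7) → z = -360/7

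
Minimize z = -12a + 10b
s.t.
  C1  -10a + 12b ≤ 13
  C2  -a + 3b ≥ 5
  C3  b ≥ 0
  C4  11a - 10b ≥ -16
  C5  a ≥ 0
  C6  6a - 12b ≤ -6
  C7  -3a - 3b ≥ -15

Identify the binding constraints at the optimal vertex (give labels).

C2 and C7

Corner points and z = -12a + 10b:
  (7/6, 37/18) → z = 59/9
  (47/22, 63/22) → z = 3
  (5/2, 5/2) → z = -5

The minimum is at (5/2, 5/2). Substituting into each constraint, equality holds for C2 and C7; the remaining constraints have slack.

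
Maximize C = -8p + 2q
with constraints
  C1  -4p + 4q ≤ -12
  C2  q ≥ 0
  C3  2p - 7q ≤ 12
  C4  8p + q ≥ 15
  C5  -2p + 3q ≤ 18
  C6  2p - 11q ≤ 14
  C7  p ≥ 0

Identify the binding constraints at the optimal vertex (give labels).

Feasible corners and C = -8p + 2q:
  (3, 0) → C = -24
  (27, 24) → C = -168
  (6, 0) → C = -48
The feasible region is unbounded (it extends along (7, 2), (3, 2)), but C strictly decreases along every unbounded feasible direction, so there is no improving ray and the maximum is attained at a vertex.

The maximum is at (3, 0). Substituting into each constraint, equality holds for C1 and C2; the remaining constraints have slack.

C1 and C2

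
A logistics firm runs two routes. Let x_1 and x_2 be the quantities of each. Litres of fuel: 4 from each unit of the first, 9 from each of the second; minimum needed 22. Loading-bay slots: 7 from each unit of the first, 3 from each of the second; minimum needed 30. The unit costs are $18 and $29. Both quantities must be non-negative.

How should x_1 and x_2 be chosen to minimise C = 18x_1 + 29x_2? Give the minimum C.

x_1 = 4, x_2 = 2/3, minimum C = 274/3

Feasible corners and C = 18x_1 + 29x_2:
  (0, 10) → C = 290
  (11/2, 0) → C = 99
  (4, 2/3) → C = 274/3
The feasible region is unbounded (it extends along (0, 1), (1, 0)), but C strictly increases along every unbounded feasible direction, so there is no improving ray and the minimum is attained at a vertex.

At the optimal vertex, 4x_1 + 9x_2 = 22 and 7x_1 + 3x_2 = 30.
Solving simultaneously gives x_1 = 4, x_2 = 2/3.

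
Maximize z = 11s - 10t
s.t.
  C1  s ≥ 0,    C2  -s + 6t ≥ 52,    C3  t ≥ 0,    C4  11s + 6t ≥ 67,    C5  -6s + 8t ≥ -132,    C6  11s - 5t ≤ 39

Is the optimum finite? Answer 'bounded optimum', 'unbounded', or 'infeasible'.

bounded optimum

Vertices and z = 11s - 10t:
  (0, 67/6) → z = -335/3
  (5/4, 71/8) → z = -75
  (494/61, 611/61) → z = -676/61
The feasible region has finitely many vertices and no improving ray; the maximum is -676/61 at (494/61, 611/61).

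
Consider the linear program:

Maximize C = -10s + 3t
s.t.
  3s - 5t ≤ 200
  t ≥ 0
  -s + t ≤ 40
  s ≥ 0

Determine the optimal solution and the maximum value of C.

s = 0, t = 40, maximum C = 120

Feasible corners and C = -10s + 3t:
  (200/3, 0) → C = -2000/3
  (0, 0) → C = 0
  (0, 40) → C = 120
The feasible region is unbounded (it extends along (1, 1), (5, 3)), but C strictly decreases along every unbounded feasible direction, so there is no improving ray and the maximum is attained at a vertex.

At the optimal vertex, -s + t = 40 and s = 0.
Solving simultaneously gives s = 0, t = 40.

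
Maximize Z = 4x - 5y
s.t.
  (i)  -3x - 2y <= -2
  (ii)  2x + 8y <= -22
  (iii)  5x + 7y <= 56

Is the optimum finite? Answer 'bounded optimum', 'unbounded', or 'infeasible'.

From the feasible point (3, -7/2), moving in the direction (2, -3) keeps every constraint satisfied while Z increases without bound.

unbounded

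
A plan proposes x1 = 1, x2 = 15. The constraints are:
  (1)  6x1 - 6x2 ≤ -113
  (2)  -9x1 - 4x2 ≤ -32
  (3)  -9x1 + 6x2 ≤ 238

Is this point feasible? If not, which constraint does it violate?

Constraint (1): 6x1 - 6x2 = -84, which is not ≤ -113. All other constraints are satisfied.

not feasible — violates (1)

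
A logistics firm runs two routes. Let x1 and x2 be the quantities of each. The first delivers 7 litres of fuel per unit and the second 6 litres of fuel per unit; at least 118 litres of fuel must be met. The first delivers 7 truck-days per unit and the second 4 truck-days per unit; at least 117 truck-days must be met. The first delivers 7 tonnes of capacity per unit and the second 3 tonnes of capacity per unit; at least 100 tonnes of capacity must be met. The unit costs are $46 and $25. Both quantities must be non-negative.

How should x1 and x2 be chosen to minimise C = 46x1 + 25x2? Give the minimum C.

x1 = 7, x2 = 17, minimum C = 747

Feasible corners and C = 46x1 + 25x2:
  (0, 100/3) → C = 2500/3
  (118/7, 0) → C = 5428/7
  (115/7, 1/2) → C = 10755/14
  (7, 17) → C = 747
The feasible region is unbounded (it extends along (0, 1), (1, 0)), but C strictly increases along every unbounded feasible direction, so there is no improving ray and the minimum is attained at a vertex.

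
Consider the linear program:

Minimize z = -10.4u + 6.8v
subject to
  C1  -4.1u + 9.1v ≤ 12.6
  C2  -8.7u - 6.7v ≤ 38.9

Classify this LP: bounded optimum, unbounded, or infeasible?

unbounded

From the feasible point (-43841/10664, -4987/10664), moving in the direction (6.7, -8.7) keeps every constraint satisfied while z decreases without bound.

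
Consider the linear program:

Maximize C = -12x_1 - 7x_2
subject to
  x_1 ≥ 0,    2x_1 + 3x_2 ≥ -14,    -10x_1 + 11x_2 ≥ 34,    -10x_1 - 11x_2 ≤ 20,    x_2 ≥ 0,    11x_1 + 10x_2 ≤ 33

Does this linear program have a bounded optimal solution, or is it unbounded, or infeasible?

bounded optimum

Extreme points and C = -12x_1 - 7x_2:
  (0, 34/11) → C = -238/11
  (0, 33/10) → C = -231/10
  (23/221, 704/221) → C = -5204/221
The feasible region has finitely many vertices and no improving ray; the maximum is -238/11 at (0, 34/11).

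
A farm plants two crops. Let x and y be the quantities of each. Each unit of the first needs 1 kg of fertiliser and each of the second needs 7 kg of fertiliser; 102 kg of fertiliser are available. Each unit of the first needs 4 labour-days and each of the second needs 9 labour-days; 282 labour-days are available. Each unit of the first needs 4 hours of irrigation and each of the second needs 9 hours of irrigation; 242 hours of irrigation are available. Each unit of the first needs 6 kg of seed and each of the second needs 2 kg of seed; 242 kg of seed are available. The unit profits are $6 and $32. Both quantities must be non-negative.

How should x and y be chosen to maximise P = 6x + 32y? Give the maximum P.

Feasible corners and P = 6x + 32y:
  (0, 0) → P = 0
  (0, 102/7) → P = 3264/7
  (121/3, 0) → P = 242
  (149/4, 37/4) → P = 1039/2

The binding constraints are x + 7y = 102 and 6x + 2y = 242.
Solving simultaneously gives x = 149/4, y = 37/4.

x = 149/4, y = 37/4, maximum P = 1039/2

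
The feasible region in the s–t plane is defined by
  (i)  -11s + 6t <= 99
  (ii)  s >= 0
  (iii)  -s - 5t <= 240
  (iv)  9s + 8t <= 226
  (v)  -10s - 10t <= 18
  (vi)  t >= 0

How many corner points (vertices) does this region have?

4

Of the 15 pairwise boundary intersections, those satisfying every inequality are:
  (0, 33/2)
  (282/71, 3377/142)
  (0, 0)
  (226/9, 0)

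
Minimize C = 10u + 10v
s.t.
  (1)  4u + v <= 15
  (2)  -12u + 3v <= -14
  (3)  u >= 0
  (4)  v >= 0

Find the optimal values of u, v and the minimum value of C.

Feasible corners and C = 10u + 10v:
  (59/24, 31/6) → C = 305/4
  (15/4, 0) → C = 75/2
  (7/6, 0) → C = 35/3

The optimum lies where -12u + 3v = -14 and v = 0.
Solving simultaneously gives u = 7/6, v = 0.

u = 7/6, v = 0, minimum C = 35/3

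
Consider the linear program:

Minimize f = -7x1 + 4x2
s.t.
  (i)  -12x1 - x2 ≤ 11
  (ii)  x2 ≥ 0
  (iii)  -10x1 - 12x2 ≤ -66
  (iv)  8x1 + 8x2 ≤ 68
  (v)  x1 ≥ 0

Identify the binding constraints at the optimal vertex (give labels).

Vertices and f = -7x1 + 4x2:
  (33/5, 0) → f = -231/5
  (17/2, 0) → f = -119/2
  (0, 11/2) → f = 22
  (0, 17/2) → f = 34

The minimum is at (17/2, 0). Substituting into each constraint, equality holds for (ii) and (iv); the remaining constraints have slack.

(ii) and (iv)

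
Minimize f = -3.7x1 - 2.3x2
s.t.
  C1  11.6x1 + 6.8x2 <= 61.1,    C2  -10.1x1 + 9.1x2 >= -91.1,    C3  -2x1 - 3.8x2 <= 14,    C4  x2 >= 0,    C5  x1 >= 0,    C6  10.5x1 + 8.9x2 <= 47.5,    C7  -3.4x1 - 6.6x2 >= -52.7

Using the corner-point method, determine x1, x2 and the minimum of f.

The optimum lies where x2 = 0 and 10.5x1 + 8.9x2 = 47.5.
Solving simultaneously gives x1 = 95/21, x2 = 0.

x1 = 95/21, x2 = 0, minimum f = -703/42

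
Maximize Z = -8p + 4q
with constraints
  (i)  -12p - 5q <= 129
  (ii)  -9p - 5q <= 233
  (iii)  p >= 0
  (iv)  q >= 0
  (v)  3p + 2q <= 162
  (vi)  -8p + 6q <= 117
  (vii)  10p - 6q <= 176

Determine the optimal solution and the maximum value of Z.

Vertices and Z = -8p + 4q:
  (0, 0) → Z = 0
  (0, 39/2) → Z = 78
  (88/5, 0) → Z = -704/5
  (369/17, 1647/34) → Z = 342/17
  (662/19, 546/19) → Z = -3112/19

The optimum lies where p = 0 and -8p + 6q = 117.
Solving simultaneously gives p = 0, q = 39/2.

p = 0, q = 39/2, maximum Z = 78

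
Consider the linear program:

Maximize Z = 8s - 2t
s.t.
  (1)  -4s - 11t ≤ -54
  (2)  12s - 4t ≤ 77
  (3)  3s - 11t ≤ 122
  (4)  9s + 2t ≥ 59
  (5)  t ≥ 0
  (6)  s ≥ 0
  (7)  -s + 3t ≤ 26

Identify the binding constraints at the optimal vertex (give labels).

(2) and (7)

Vertices and Z = 8s - 2t:
  (1063/148, 85/37) → Z = 1956/37
  (541/91, 250/91) → Z = 3828/91
  (335/32, 389/32) → Z = 951/16
  (125/29, 293/29) → Z = 414/29

The maximum is at (335/32, 389/32). Substituting into each constraint, equality holds for (2) and (7); the remaining constraints have slack.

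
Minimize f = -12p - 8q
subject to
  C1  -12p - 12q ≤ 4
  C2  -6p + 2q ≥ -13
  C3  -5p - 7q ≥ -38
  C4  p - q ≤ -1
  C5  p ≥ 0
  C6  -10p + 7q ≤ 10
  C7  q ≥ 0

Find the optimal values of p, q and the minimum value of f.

Extreme points and f = -12p - 8q:
  (31/12, 43/12) → f = -179/3
  (28/15, 86/21) → f = -5792/105
  (0, 1) → f = -8
  (0, 10/7) → f = -80/7

The binding constraints are -5p - 7q = -38 and p - q = -1.
Solving simultaneously gives p = 31/12, q = 43/12.

p = 31/12, q = 43/12, minimum f = -179/3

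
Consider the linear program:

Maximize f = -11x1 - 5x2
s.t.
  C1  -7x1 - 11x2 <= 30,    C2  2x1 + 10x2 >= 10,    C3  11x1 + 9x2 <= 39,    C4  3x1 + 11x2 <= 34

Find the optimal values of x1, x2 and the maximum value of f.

Corner points and f = -11x1 - 5x2:
  (-205/24, 65/24) → f = 965/12
  (-16, 82/11) → f = 1526/11
  (75/23, 8/23) → f = -865/23
  (123/94, 257/94) → f = -1319/47

The optimum lies where -7x1 - 11x2 = 30 and 3x1 + 11x2 = 34.
Solving simultaneously gives x1 = -16, x2 = 82/11.

x1 = -16, x2 = 82/11, maximum f = 1526/11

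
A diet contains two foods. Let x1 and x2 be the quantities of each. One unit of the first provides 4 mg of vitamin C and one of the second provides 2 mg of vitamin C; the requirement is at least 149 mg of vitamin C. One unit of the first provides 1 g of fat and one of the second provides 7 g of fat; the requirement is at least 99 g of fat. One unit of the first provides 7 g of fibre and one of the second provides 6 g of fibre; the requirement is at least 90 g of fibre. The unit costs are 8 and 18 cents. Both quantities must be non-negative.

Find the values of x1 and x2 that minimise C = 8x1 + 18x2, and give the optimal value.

x1 = 65/2, x2 = 19/2, minimum C = 431

The feasible region is unbounded (it extends along (0, 1), (1, 0)), but C strictly increases along every unbounded feasible direction, so there is no improving ray and the minimum is attained at a vertex.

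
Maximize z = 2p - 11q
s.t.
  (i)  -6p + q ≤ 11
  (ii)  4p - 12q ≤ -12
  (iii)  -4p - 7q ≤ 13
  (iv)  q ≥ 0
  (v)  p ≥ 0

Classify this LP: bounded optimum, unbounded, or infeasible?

bounded optimum

Corner points and z = 2p - 11q:
  (0, 11) → z = -121
  (0, 1) → z = -11
The feasible region has finitely many vertices and no improving ray; the maximum is -11 at (0, 1).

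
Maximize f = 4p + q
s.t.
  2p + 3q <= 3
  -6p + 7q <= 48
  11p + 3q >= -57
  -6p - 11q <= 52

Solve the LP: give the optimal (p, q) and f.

Vertices and f = 4p + q:
  (-123/32, 57/16) → f = -189/16
  (189/4, -61/2) → f = 317/2
  (-543/95, 186/95) → f = -1986/95
  (-471/103, -230/103) → f = -2114/103

The optimum lies where 2p + 3q = 3 and -6p - 11q = 52.
Solving simultaneously gives p = 189/4, q = -61/2.

p = 189/4, q = -61/2, maximum f = 317/2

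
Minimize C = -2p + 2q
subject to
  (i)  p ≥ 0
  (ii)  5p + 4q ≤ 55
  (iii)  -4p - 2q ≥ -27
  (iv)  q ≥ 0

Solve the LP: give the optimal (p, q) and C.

p = 27/4, q = 0, minimum C = -27/2

Corner points and C = -2p + 2q:
  (0, 27/2) → C = 27
  (0, 0) → C = 0
  (27/4, 0) → C = -27/2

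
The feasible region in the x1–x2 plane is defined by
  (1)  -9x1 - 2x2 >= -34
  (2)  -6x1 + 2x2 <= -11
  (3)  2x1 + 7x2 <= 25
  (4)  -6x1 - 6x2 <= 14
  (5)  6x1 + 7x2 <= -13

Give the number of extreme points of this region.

4

Pairwise boundary intersections that survive every other constraint:
  (116/21, -55/7)
  (88/17, -107/17)
  (19/24, -25/8)
  (17/18, -8/3)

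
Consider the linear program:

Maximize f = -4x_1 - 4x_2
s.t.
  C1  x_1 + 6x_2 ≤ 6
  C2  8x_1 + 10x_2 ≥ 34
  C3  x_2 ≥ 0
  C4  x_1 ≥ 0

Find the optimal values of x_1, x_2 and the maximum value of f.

x_1 = 72/19, x_2 = 7/19, maximum f = -316/19

Vertices and f = -4x_1 - 4x_2:
  (72/19, 7/19) → f = -316/19
  (6, 0) → f = -24
  (17/4, 0) → f = -17

At the optimal vertex, x_1 + 6x_2 = 6 and 8x_1 + 10x_2 = 34.
Solving simultaneously gives x_1 = 72/19, x_2 = 7/19.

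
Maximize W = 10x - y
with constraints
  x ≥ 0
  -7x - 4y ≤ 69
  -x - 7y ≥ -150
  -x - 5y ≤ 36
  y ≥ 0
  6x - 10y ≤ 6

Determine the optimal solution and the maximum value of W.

x = 771/26, y = 447/26, maximum W = 7263/26

Extreme points and W = 10x - y:
  (0, 150/7) → W = -150/7
  (0, 0) → W = 0
  (771/26, 447/26) → W = 7263/26
  (1, 0) → W = 10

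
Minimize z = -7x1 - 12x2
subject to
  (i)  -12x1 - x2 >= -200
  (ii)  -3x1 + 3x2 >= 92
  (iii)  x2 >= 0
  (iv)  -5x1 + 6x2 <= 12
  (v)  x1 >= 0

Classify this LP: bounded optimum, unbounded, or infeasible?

infeasible

The boundaries -12x1 - x2 = -200 and -3x1 + 3x2 = 92 meet at (508/39, 568/13), but that point violates -5x1 + 6x2 ≤ 12. Every candidate vertex is excluded by some other constraint, so the feasible region is empty.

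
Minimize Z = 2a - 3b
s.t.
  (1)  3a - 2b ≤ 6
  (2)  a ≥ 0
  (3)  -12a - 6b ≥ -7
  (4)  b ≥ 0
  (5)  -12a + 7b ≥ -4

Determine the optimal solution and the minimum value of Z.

a = 0, b = 7/6, minimum Z = -7/2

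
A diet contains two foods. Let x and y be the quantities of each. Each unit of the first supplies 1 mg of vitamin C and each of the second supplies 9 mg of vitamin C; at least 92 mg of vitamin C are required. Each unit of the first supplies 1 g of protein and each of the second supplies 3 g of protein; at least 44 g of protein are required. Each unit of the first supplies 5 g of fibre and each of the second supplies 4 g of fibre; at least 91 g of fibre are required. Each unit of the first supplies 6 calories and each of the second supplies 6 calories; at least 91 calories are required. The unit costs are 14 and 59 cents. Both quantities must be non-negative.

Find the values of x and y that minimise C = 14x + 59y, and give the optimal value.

x = 20, y = 8, minimum C = 752

Extreme points and C = 14x + 59y:
  (0, 91/4) → C = 5369/4
  (92, 0) → C = 1288
  (20, 8) → C = 752
  (97/11, 129/11) → C = 8969/11
The feasible region is unbounded (it extends along (0, 1), (1, 0)), but C strictly increases along every unbounded feasible direction, so there is no improving ray and the minimum is attained at a vertex.

The optimum lies where x + 9y = 92 and x + 3y = 44.
Solving simultaneously gives x = 20, y = 8.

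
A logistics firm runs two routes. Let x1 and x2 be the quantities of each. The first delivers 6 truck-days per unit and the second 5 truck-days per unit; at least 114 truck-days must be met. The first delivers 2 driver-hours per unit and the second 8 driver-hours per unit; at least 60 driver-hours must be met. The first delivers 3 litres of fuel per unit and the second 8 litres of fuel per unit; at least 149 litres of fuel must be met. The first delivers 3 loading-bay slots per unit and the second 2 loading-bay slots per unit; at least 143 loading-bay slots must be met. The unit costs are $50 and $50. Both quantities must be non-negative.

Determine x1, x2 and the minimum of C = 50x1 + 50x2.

x1 = 47, x2 = 1, minimum C = 2400

Vertices and C = 50x1 + 50x2:
  (0, 143/2) → C = 3575
  (149/3, 0) → C = 7450/3
  (47, 1) → C = 2400
The feasible region is unbounded (it extends along (0, 1), (1, 0)), but C strictly increases along every unbounded feasible direction, so there is no improving ray and the minimum is attained at a vertex.

At the optimal vertex, 3x1 + 8x2 = 149 and 3x1 + 2x2 = 143.
Solving simultaneously gives x1 = 47, x2 = 1.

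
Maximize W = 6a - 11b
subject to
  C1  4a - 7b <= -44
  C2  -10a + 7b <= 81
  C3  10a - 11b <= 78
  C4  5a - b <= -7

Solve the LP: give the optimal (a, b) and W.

The binding constraints are 4a - 7b = -44 and -10a + 7b = 81.
Solving simultaneously gives a = -37/6, b = 58/21.

a = -37/6, b = 58/21, maximum W = -1415/21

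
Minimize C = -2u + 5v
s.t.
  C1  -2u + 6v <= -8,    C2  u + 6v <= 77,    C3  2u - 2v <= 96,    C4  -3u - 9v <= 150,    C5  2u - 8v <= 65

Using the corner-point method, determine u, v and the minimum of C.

u = 503/10, v = 89/20, minimum C = -1567/20

Feasible corners and C = -2u + 5v:
  (85/3, 73/9) → C = -145/9
  (-23, -9) → C = 1
  (503/10, 89/20) → C = -1567/20
  (-205/14, -165/14) → C = -415/14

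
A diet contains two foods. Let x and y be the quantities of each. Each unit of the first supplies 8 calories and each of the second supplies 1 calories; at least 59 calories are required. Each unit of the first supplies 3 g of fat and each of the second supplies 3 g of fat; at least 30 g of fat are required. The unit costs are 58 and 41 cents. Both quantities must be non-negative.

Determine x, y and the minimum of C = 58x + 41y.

x = 7, y = 3, minimum C = 529

Vertices and C = 58x + 41y:
  (0, 59) → C = 2419
  (10, 0) → C = 580
  (7, 3) → C = 529
The feasible region is unbounded (it extends along (0, 1), (1, 0)), but C strictly increases along every unbounded feasible direction, so there is no improving ray and the minimum is attained at a vertex.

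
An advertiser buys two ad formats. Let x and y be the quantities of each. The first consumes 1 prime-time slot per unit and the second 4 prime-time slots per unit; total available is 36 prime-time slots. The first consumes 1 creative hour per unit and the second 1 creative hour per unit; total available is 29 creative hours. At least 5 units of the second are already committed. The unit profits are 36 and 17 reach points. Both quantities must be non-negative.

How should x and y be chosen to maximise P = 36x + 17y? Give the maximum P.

x = 16, y = 5, maximum P = 661

Feasible corners and P = 36x + 17y:
  (0, 9) → P = 153
  (0, 5) → P = 85
  (16, 5) → P = 661

At the optimal vertex, x + 4y = 36 and y = 5.
Solving simultaneously gives x = 16, y = 5.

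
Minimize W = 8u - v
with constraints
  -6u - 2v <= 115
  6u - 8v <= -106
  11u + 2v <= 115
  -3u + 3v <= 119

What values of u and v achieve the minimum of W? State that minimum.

Extreme points and W = 8u - v:
  (-283/15, -9/10) → W = -4501/30
  (-583/24, 123/8) → W = -5033/24
  (177/25, 464/25) → W = 952/25
  (107/39, 1654/39) → W = -266/13

The binding constraints are -6u - 2v = 115 and -3u + 3v = 119.
Solving simultaneously gives u = -583/24, v = 123/8.

u = -583/24, v = 123/8, minimum W = -5033/24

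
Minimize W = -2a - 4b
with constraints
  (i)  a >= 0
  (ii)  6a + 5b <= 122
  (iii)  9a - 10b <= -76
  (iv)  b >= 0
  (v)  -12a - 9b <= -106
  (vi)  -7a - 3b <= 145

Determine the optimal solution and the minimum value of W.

Feasible corners and W = -2a - 4b:
  (0, 122/5) → W = -488/5
  (0, 106/9) → W = -424/9
  (8, 74/5) → W = -376/5
  (376/201, 622/67) → W = -8216/201

The optimum lies where a = 0 and 6a + 5b = 122.
Solving simultaneously gives a = 0, b = 122/5.

a = 0, b = 122/5, minimum W = -488/5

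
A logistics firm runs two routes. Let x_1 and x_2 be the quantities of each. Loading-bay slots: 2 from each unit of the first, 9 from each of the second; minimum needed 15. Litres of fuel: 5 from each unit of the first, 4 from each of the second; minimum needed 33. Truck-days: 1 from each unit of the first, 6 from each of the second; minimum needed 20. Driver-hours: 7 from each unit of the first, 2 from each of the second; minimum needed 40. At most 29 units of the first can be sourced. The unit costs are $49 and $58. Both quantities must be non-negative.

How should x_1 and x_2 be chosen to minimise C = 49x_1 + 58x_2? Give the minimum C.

Feasible corners and C = 49x_1 + 58x_2:
  (0, 20) → C = 1160
  (20, 0) → C = 980
  (29, 0) → C = 1421
  (5, 5/2) → C = 390
The feasible region is unbounded (it extends along (0, 1)), but C strictly increases along every unbounded feasible direction, so there is no improving ray and the minimum is attained at a vertex.

x_1 = 5, x_2 = 5/2, minimum C = 390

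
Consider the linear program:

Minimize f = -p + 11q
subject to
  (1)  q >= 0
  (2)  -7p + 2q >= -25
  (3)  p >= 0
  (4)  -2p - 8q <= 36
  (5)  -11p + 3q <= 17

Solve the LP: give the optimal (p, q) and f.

Corner points and f = -p + 11q:
  (25/7, 0) → f = -25/7
  (0, 0) → f = 0
  (0, 17/3) → f = 187/3
The feasible region is unbounded (it extends along (2, 7), (3, 11)), but f strictly increases along every unbounded feasible direction, so there is no improving ray and the minimum is attained at a vertex.

At the optimal vertex, q = 0 and -7p + 2q = -25.
Solving simultaneously gives p = 25/7, q = 0.

p = 25/7, q = 0, minimum f = -25/7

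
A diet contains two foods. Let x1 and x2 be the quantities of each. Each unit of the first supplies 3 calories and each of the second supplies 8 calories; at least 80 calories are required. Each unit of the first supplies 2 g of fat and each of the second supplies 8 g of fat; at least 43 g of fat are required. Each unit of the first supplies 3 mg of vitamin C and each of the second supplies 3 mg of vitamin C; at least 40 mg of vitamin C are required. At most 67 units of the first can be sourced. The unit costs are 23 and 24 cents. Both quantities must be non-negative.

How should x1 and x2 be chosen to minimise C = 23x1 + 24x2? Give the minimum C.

x1 = 16/3, x2 = 8, minimum C = 944/3

Extreme points and C = 23x1 + 24x2:
  (0, 40/3) → C = 320
  (80/3, 0) → C = 1840/3
  (67, 0) → C = 1541
  (16/3, 8) → C = 944/3
The feasible region is unbounded (it extends along (0, 1)), but C strictly increases along every unbounded feasible direction, so there is no improving ray and the minimum is attained at a vertex.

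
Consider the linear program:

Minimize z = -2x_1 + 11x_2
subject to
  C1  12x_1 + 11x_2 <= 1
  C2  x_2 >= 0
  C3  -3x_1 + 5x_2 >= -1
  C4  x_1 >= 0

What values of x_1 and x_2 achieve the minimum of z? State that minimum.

Feasible corners and z = -2x_1 + 11x_2:
  (1/12, 0) → z = -1/6
  (0, 1/11) → z = 1
  (0, 0) → z = 0

The binding constraints are 12x_1 + 11x_2 = 1 and x_2 = 0.
Solving simultaneously gives x_1 = 1/12, x_2 = 0.

x_1 = 1/12, x_2 = 0, minimum z = -1/6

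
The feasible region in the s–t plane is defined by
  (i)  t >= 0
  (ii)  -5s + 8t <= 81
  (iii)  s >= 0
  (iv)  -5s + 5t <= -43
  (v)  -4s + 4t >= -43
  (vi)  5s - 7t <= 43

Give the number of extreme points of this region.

4

Pairwise boundary intersections that survive every other constraint:
  (43/5, 0)
  (749/15, 124/3)
  (167/3, 539/12)
  (129/8, 43/8)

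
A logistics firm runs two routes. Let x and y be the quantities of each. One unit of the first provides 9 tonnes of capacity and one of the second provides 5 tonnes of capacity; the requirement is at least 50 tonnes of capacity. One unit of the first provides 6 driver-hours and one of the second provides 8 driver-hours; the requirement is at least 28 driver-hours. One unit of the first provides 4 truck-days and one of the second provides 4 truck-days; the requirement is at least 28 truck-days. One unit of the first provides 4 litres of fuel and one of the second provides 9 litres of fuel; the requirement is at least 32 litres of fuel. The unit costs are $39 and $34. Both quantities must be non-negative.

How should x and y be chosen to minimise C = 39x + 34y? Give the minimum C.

x = 15/4, y = 13/4, minimum C = 1027/4

Extreme points and C = 39x + 34y:
  (0, 10) → C = 340
  (8, 0) → C = 312
  (15/4, 13/4) → C = 1027/4
  (31/5, 4/5) → C = 269
The feasible region is unbounded (it extends along (0, 1), (1, 0)), but C strictly increases along every unbounded feasible direction, so there is no improving ray and the minimum is attained at a vertex.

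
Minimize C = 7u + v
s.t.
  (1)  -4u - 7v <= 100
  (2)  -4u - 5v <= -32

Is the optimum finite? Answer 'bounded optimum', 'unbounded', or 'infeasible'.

unbounded

From the feasible point (181/2, -66), moving in the direction (-5, 4) keeps every constraint satisfied while C decreases without bound.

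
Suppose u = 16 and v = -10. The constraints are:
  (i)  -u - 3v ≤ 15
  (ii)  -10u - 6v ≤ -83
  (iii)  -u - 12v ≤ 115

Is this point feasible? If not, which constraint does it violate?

(i): 14 ≤ 15 ✓
(ii): -100 ≤ -83 ✓
(iii): 104 ≤ 115 ✓

feasible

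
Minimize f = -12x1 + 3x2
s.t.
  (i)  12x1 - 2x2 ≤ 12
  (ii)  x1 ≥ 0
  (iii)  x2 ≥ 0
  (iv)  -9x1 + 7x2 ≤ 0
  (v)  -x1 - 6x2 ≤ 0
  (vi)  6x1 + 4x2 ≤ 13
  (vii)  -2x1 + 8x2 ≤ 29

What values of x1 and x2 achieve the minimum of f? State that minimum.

x1 = 1, x2 = 0, minimum f = -12

Extreme points and f = -12x1 + 3x2:
  (1, 0) → f = -12
  (37/30, 7/5) → f = -53/5
  (0, 0) → f = 0
  (7/6, 3/2) → f = -19/2

The binding constraints are 12x1 - 2x2 = 12 and x2 = 0.
Solving simultaneously gives x1 = 1, x2 = 0.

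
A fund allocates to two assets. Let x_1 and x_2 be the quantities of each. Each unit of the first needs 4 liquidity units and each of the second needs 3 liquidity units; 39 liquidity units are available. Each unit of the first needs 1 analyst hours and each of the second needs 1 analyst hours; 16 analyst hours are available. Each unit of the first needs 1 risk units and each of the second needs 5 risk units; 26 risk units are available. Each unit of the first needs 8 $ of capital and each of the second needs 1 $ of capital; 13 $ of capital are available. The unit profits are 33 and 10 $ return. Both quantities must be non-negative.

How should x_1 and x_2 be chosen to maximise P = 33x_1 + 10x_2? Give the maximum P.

x_1 = 1, x_2 = 5, maximum P = 83

Feasible corners and P = 33x_1 + 10x_2:
  (0, 0) → P = 0
  (0, 26/5) → P = 52
  (13/8, 0) → P = 429/8
  (1, 5) → P = 83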